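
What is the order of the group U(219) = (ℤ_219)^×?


U(n) is the group of units mod n; |U(n)| = φ(n)
|U(219)| = φ(219) = 144

|U(219) = (ℤ_219)^×| = 144


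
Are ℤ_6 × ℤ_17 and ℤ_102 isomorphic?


Comparing ℤ_6 × ℤ_17 and ℤ_102:
gcd(6,17) = 1, so ℤ_6 × ℤ_17 ≅ ℤ_102 (CRT)

Yes, ℤ_6 × ℤ_17 ≅ ℤ_102


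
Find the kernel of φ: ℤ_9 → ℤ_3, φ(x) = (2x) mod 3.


Kernel = preimage of identity
ker(φ) = {x ∈ ℤ_9 : 2x ≡ 0 (mod 3)}. Since 3 | 9, φ is well-defined. The kernel is the cyclic subgroup ⟨3⟩ of ℤ_9 (order 3), i.e. {0, 3, 6}

ker(φ) = {0, 3, 6}


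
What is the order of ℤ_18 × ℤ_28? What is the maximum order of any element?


|ℤ_18 × ℤ_28| = 18 × 28 = 504
Max element order = lcm(18,28) = 252
Cyclic? No (gcd=2)

|ℤ_18×ℤ_28| = 504, max element order = 252


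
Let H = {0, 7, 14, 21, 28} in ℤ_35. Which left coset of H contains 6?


6 + H = {6 + h (mod 35) : h ∈ H}
6+0=6, 6+7=13, 6+14=20, 6+21=27, 6+28=34

6 + H = {6, 13, 20, 27, 34}


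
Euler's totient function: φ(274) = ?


Factor n: 274 = 2 × 137
φ(n) = n · ∏(1 - 1/p) over distinct primes p | n
φ(274) = 274 · (1 - 1/2) · (1 - 1/137) = 136

φ(274) = 136


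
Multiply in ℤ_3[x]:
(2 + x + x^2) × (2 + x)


Expand and collect like terms; reduce coefficients mod 3:
x^0: 2·2 = 4 ≡ 1 (mod 3)
x^1: 2·1 + 1·2 = 4 ≡ 1 (mod 3)
x^2: 1·1 + 1·2 = 3 ≡ 0 (mod 3)
x^3: 1·1 = 1 ≡ 1 (mod 3)
Result: 1 + x + x^3

f · g = 1 + x + x^3


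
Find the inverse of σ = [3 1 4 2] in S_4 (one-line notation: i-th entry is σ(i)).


To find σ⁻¹, swap domain and range:
σ(1) = 3 → σ⁻¹(3) = 1
σ(2) = 1 → σ⁻¹(1) = 2
σ(3) = 4 → σ⁻¹(4) = 3
σ(4) = 2 → σ⁻¹(2) = 4

σ⁻¹ = [2 4 1 3]


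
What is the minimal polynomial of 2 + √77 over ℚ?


Let α = 2 + √77. Then α - 2 = √77, so (α - 2)² = 77, giving α² - 4α - 73 = 0. Degree 2 and α ∉ ℚ, so this is the minimal polynomial.

Minimal polynomial: x² - 4x - 73


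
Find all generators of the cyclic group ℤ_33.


g generates ℤ_n iff gcd(g,n) = 1
Prime factors of 33: 3, 11
Generators are g ∈ {1,...,32} not divisible by any of these primes.
Generators: {1, 2, 4, 5, 7, 8, 10, 13, 14, 16, 17, 19, 20, 23, 25, 26, 28, 29, 31, 32}
Number of generators = φ(33) = 20

Generators of ℤ_33 = {1, 2, 4, 5, 7, 8, 10, 13, 14, 16, 17, 19, 20, 23, 25, 26, 28, 29, 31, 32}


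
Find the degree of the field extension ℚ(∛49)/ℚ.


∛49 has minimal polynomial x³ - 49 (irreducible over ℚ since 49 is not a perfect cube)

[ℚ(∛49)/ℚ] = 3


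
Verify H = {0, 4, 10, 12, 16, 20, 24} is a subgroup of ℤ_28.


Subgroup test for H = {0, 4, 10, 12, 16, 20, 24} in (ℤ_28, +):
(1) 0 ∈ H? Yes
(2) Closure: for all a,b ∈ H, (a+b) mod 28 ∈ H? No  [counterexample: 4 + 4 = 8 ∉ H]
(3) Inverses: for all a ∈ H, -a mod 28 ∈ H? No

No, H is not a subgroup of ℤ_28


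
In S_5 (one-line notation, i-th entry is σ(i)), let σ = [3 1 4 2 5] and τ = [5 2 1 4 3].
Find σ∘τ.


σ∘τ: apply τ first, then σ
1 →τ 5 →σ 5
2 →τ 2 →σ 1
3 →τ 1 →σ 3
4 →τ 4 →σ 2
5 →τ 3 →σ 4

σ∘τ = [5 1 3 2 4]


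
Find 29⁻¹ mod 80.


Use the extended Euclidean algorithm to write 1 = 29·s + 80·t; then s mod 80 is the inverse.
Euclidean algorithm:
  29 = 0·80 + 29
  80 = 2·29 + 22
  29 = 1·22 + 7
  22 = 3·7 + 1
  7 = 7·1 + 0
gcd(29,80) = 1
Back-substitution gives: 29·(-11) + 80·(4) = 1
So 29⁻¹ ≡ -11 ≡ 69 (mod 80)
Check: 29 × 69 = 2001 ≡ 1 (mod 80) ✓

29⁻¹ ≡ 69 (mod 80)


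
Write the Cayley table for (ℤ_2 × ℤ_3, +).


Elements: {(0,0), (0,1), (0,2), (1,0), (1,1), (1,2)}
Operation: componentwise addition mod (2, 3)
Entry (a, b) = ((a₁+b₁) mod 2, (a₂+b₂) mod 3)

Cayley table:
      | (0,0) | (0,1) | (0,2) | (1,0) | (1,1) | (1,2)
(0,0) | (0,0) | (0,1) | (0,2) | (1,0) | (1,1) | (1,2)
(0,1) | (0,1) | (0,2) | (0,0) | (1,1) | (1,2) | (1,0)
(0,2) | (0,2) | (0,0) | (0,1) | (1,2) | (1,0) | (1,1)
(1,0) | (1,0) | (1,1) | (1,2) | (0,0) | (0,1) | (0,2)
(1,1) | (1,1) | (1,2) | (1,0) | (0,1) | (0,2) | (0,0)
(1,2) | (1,2) | (1,0) | (1,1) | (0,2) | (0,0) | (0,1)


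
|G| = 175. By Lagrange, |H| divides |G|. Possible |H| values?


Lagrange's theorem: |H| divides |G|
|G| = 175
Divisors of 175: 1, 5, 7, 25, 35, 175

Possible subgroup orders: {1, 5, 7, 25, 35, 175}


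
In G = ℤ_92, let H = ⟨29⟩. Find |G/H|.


|⟨29⟩| = n / gcd(29, 92) = 92 / 1 = 92
H is normal (ℤ_92 is abelian).
|G/H| = |G| / |H| = 92 / 92 = 1

|G/H| = 1


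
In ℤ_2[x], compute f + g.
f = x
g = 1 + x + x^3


Add coefficients mod 2:
x^0: 0 + 1 = 1 (mod 2)
x^1: 1 + 1 = 0 (mod 2)
x^2: 0 + 0 = 0 (mod 2)
x^3: 0 + 1 = 1 (mod 2)
Result: 1 + x^3

f + g = 1 + x^3


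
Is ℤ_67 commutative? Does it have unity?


ℤ_67 is a commutative ring with unity 1; 67 is prime, so ℤ_67 is a field (hence an integral domain)
Commutative: Yes
Integral domain: Yes
Has unity: Yes

ℤ_67: Commutative=Yes, Unity=Yes


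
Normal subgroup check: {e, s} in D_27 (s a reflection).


H = {e, s} in D_27 (s a reflection)
r·s·r⁻¹ = sr⁻² ≠ s for n ≥ 3, so {e, s} is not closed under conjugation

No, not a normal subgroup


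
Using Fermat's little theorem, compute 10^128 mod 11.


Fermat's little theorem: if p is prime and gcd(a,p)=1, then a^(p-1) ≡ 1 (mod p)
p = 11 is prime, gcd(10,11) = 1
Reduce exponent: 128 mod 10 = 8
So 10^128 ≡ 10^8 (mod 11)
10^8 mod 11 = 1

10^128 ≡ 1 (mod 11)


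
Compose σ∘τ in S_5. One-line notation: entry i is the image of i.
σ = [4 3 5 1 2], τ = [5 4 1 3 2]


σ∘τ: apply τ first, then σ
1 →τ 5 →σ 2
2 →τ 4 →σ 1
3 →τ 1 →σ 4
4 →τ 3 →σ 5
5 →τ 2 →σ 3

σ∘τ = [2 1 4 5 3]


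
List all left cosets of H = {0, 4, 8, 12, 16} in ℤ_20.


H = {0, 4, 8, 12, 16}, |H| = 5
Number of cosets = |G|/|H| = 20/5 = 4
0 + H = {0, 4, 8, 12, 16}
1 + H = {1, 5, 9, 13, 17}
2 + H = {2, 6, 10, 14, 18}
3 + H = {3, 7, 11, 15, 19}

Cosets: 0+H={0,4,8,12,16}; 1+H={1,5,9,13,17}; 2+H={2,6,10,14,18}; 3+H={3,7,11,15,19}


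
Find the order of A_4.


|A_n| = n!/2 (even permutations)
|A_4| = 4!/2 = 24/2 = 12

|A_4| = 12


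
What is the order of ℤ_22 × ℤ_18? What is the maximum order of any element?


|ℤ_22 × ℤ_18| = 22 × 18 = 396
Max element order = lcm(22,18) = 198
Cyclic? No (gcd=2)

|ℤ_22×ℤ_18| = 396, max element order = 198


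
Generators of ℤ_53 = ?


g generates ℤ_n iff gcd(g,n) = 1
Prime factors of 53: 53
Generators are g ∈ {1,...,52} not divisible by any of these primes.
Generators: {1, 2, 3, 4, 5, 6, 7, 8, 9, 10, 11, 12, 13, 14, 15, 16, 17, 18, 19, 20, 21, 22, 23, 24, 25, 26, 27, 28, 29, 30, 31, 32, 33, 34, 35, 36, 37, 38, 39, 40, 41, 42, 43, 44, 45, 46, 47, 48, 49, 50, 51, 52}
Number of generators = φ(53) = 52

Generators of ℤ_53 = {1, 2, 3, 4, 5, 6, 7, 8, 9, 10, 11, 12, 13, 14, 15, 16, 17, 18, 19, 20, 21, 22, 23, 24, 25, 26, 27, 28, 29, 30, 31, 32, 33, 34, 35, 36, 37, 38, 39, 40, 41, 42, 43, 44, 45, 46, 47, 48, 49, 50, 51, 52}


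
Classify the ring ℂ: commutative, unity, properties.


ℂ is a field: commutative, has unity, every nonzero element is a unit (hence an integral domain)
Commutative: Yes
Integral domain: Yes
Has unity: Yes

ℂ: Commutative=Yes, Unity=Yes


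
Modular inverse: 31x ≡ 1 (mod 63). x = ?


Use the extended Euclidean algorithm to write 1 = 31·s + 63·t; then s mod 63 is the inverse.
Euclidean algorithm:
  31 = 0·63 + 31
  63 = 2·31 + 1
  31 = 31·1 + 0
gcd(31,63) = 1
Back-substitution gives: 31·(-2) + 63·(1) = 1
So 31⁻¹ ≡ -2 ≡ 61 (mod 63)
Check: 31 × 61 = 1891 ≡ 1 (mod 63) ✓

31⁻¹ ≡ 61 (mod 63)


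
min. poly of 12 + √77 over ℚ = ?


Let α = 12 + √77. Then α - 12 = √77, so (α - 12)² = 77, giving α² - 24α + 67 = 0. Degree 2 and α ∉ ℚ, so this is the minimal polynomial.

Minimal polynomial: x² - 24x + 67


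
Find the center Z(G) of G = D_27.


Z(G) = {g ∈ G | gx = xg for all x ∈ G}
For odd n, Z(D_n) = {e}: no nontrivial rotation commutes with all reflections

Z(D_27) = {e}


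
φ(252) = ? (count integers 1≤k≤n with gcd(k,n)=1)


Factor n: 252 = 2^2 × 3^2 × 7
φ(n) = n · ∏(1 - 1/p) over distinct primes p | n
φ(252) = 252 · (1 - 1/2) · (1 - 1/3) · (1 - 1/7) = 72

φ(252) = 72


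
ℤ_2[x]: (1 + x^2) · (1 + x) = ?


Expand and collect like terms; reduce coefficients mod 2:
x^0: 1·1 = 1 ≡ 1 (mod 2)
x^1: 1·1 + 0·1 = 1 ≡ 1 (mod 2)
x^2: 0·1 + 1·1 = 1 ≡ 1 (mod 2)
x^3: 1·1 = 1 ≡ 1 (mod 2)
Result: 1 + x + x^2 + x^3

f · g = 1 + x + x^2 + x^3


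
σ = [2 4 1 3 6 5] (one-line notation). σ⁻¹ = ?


To find σ⁻¹, swap domain and range:
σ(1) = 2 → σ⁻¹(2) = 1
σ(2) = 4 → σ⁻¹(4) = 2
σ(3) = 1 → σ⁻¹(1) = 3
σ(4) = 3 → σ⁻¹(3) = 4
σ(5) = 6 → σ⁻¹(6) = 5
σ(6) = 5 → σ⁻¹(5) = 6

σ⁻¹ = [3 1 4 2 6 5]


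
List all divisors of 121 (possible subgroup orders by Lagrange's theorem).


Lagrange's theorem: |H| divides |G|
|G| = 121
Divisors of 121: 1, 11, 121

Possible subgroup orders: {1, 11, 121}


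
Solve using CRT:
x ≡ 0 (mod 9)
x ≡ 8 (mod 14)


m₁ = 9, m₂ = 14, gcd = 1, so CRT applies. M = m₁·m₂ = 126
Let M₁ = M/m₁ = 14, M₂ = M/m₂ = 9
Find y₁ ≡ M₁⁻¹ (mod m₁): 14⁻¹ ≡ 2 (mod 9)
Find y₂ ≡ M₂⁻¹ (mod m₂): 9⁻¹ ≡ 11 (mod 14)
x = a₁·M₁·y₁ + a₂·M₂·y₂ = 0·14·2 + 8·9·11 = 792
Reduce mod 126: x ≡ 36
Check: 36 mod 9 = 0 ✓, 36 mod 14 = 8 ✓

x ≡ 36 (mod 126)


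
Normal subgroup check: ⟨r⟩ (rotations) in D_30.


H = ⟨r⟩ (rotations) in D_30
The rotation subgroup ⟨r⟩ has index 2 in D_30, so it is normal

Yes, normal subgroup


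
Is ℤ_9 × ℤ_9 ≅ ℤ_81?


Comparing ℤ_9 × ℤ_9 and ℤ_81:
gcd(9,9) = 9 ≠ 1. Max element order in ℤ_9×ℤ_9 is lcm(9,9) = 9 < 81, so it has no element of order 81

No, ℤ_9 × ℤ_9 ≇ ℤ_81


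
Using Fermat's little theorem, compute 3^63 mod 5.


Fermat's little theorem: if p is prime and gcd(a,p)=1, then a^(p-1) ≡ 1 (mod p)
p = 5 is prime, gcd(3,5) = 1
Reduce exponent: 63 mod 4 = 3
So 3^63 ≡ 3^3 (mod 5)
3^3 mod 5 = 2

3^63 ≡ 2 (mod 5)


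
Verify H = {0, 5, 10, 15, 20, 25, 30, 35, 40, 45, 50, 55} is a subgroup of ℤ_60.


Subgroup test for H = {0, 5, 10, 15, 20, 25, 30, 35, 40, 45, 50, 55} in (ℤ_60, +):
(1) 0 ∈ H? Yes
(2) Closure: for all a,b ∈ H, (a+b) mod 60 ∈ H? Yes
(3) Inverses: for all a ∈ H, -a mod 60 ∈ H? Yes

Yes, H is a subgroup of ℤ_60


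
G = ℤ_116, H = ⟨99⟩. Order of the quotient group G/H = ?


|⟨99⟩| = n / gcd(99, 116) = 116 / 1 = 116
H is normal (ℤ_116 is abelian).
|G/H| = |G| / |H| = 116 / 116 = 1

|G/H| = 1


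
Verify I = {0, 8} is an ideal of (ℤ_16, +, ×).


Check ideal conditions for I = {0, 8} in ℤ_16:
(1) I is an additive subgroup? Yes
(2) For r ∈ ℤ_16 and a ∈ I: r·a ∈ I? Yes

Yes, I is an ideal of ℤ_16


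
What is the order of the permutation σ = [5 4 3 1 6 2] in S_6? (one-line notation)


Cycle decomposition: (1 5 6 2 4)
Cycle lengths: 5
Order = lcm(5) = 5

ord(σ) = 5


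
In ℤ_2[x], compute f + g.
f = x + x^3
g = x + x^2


Add coefficients mod 2:
x^0: 0 + 0 = 0 (mod 2)
x^1: 1 + 1 = 0 (mod 2)
x^2: 0 + 1 = 1 (mod 2)
x^3: 1 + 0 = 1 (mod 2)
Result: x^2 + x^3

f + g = x^2 + x^3


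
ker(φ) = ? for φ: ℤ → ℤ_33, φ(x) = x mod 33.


Kernel = preimage of identity
ker(φ) = {x ∈ ℤ : x ≡ 0 (mod 33)} = 33ℤ = {0, ±33, ±66, ...}

ker(φ) = 33ℤ


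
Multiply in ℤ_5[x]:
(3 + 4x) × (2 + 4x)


Expand and collect like terms; reduce coefficients mod 5:
x^0: 3·2 = 6 ≡ 1 (mod 5)
x^1: 3·4 + 4·2 = 20 ≡ 0 (mod 5)
x^2: 4·4 = 16 ≡ 1 (mod 5)
Result: 1 + x^2

f · g = 1 + x^2


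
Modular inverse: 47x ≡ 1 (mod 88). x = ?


Use the extended Euclidean algorithm to write 1 = 47·s + 88·t; then s mod 88 is the inverse.
Euclidean algorithm:
  47 = 0·88 + 47
  88 = 1·47 + 41
  47 = 1·41 + 6
  41 = 6·6 + 5
  6 = 1·5 + 1
  5 = 5·1 + 0
gcd(47,88) = 1
Back-substitution gives: 47·(15) + 88·(-8) = 1
So 47⁻¹ ≡ 15 ≡ 15 (mod 88)
Check: 47 × 15 = 705 ≡ 1 (mod 88) ✓

47⁻¹ ≡ 15 (mod 88)


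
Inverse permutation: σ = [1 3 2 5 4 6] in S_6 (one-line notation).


To find σ⁻¹, swap domain and range:
σ(1) = 1 → σ⁻¹(1) = 1
σ(2) = 3 → σ⁻¹(3) = 2
σ(3) = 2 → σ⁻¹(2) = 3
σ(4) = 5 → σ⁻¹(5) = 4
σ(5) = 4 → σ⁻¹(4) = 5
σ(6) = 6 → σ⁻¹(6) = 6

σ⁻¹ = [1 3 2 5 4 6]


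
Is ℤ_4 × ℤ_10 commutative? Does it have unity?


Direct product ring; commutative with unity (1,1); but (1,0)·(0,1) = (0,0) gives zero divisors, so not an integral domain
Commutative: Yes
Integral domain: No
Has unity: Yes

ℤ_4 × ℤ_10: Commutative=Yes, Unity=Yes


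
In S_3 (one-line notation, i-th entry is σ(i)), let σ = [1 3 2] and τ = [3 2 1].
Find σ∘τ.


σ∘τ: apply τ first, then σ
1 →τ 3 →σ 2
2 →τ 2 →σ 3
3 →τ 1 →σ 1

σ∘τ = [2 3 1]


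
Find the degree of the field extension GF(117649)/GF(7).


GF(117649) = GF(7^6), so the extension degree is 6

[GF(117649)/GF(7)] = 6


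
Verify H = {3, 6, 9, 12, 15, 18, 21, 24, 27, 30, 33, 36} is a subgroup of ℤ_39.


Subgroup test for H = {3, 6, 9, 12, 15, 18, 21, 24, 27, 30, 33, 36} in (ℤ_39, +):
(1) 0 ∈ H? No
(2) Closure: for all a,b ∈ H, (a+b) mod 39 ∈ H? No  [counterexample: 3 + 36 = 0 ∉ H]
(3) Inverses: for all a ∈ H, -a mod 39 ∈ H? Yes

No, H is not a subgroup of ℤ_39


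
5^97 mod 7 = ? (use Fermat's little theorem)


Fermat's little theorem: if p is prime and gcd(a,p)=1, then a^(p-1) ≡ 1 (mod p)
p = 7 is prime, gcd(5,7) = 1
Reduce exponent: 97 mod 6 = 1
So 5^97 ≡ 5^1 (mod 7)
5^1 mod 7 = 5

5^97 ≡ 5 (mod 7)


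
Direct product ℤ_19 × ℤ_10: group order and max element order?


|ℤ_19 × ℤ_10| = 19 × 10 = 190
Max element order = lcm(19,10) = 190
Cyclic? Yes (gcd=1)

|ℤ_19×ℤ_10| = 190, max element order = 190


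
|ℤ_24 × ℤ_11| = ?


|A × B| = |A| · |B|
|ℤ_24 × ℤ_11| = 24 × 11 = 264

|ℤ_24 × ℤ_11| = 264


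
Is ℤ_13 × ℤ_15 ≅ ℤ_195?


Comparing ℤ_13 × ℤ_15 and ℤ_195:
gcd(13,15) = 1, so ℤ_13 × ℤ_15 ≅ ℤ_195 (CRT)

Yes, ℤ_13 × ℤ_15 ≅ ℤ_195


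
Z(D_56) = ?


Z(G) = {g ∈ G | gx = xg for all x ∈ G}
For even n, Z(D_n) = {e, r^(n/2)}: the 180° rotation r^28 commutes with every reflection and rotation

Z(D_56) = {e, r^28}


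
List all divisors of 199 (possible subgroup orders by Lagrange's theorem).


Lagrange's theorem: |H| divides |G|
|G| = 199
Divisors of 199: 1, 199

Possible subgroup orders: {1, 199}


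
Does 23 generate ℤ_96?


g generates ℤ_n iff gcd(g, n) = 1
gcd(23, 96) = 1
Since gcd = 1, 23 is a generator.

Yes, 23 generates ℤ_96


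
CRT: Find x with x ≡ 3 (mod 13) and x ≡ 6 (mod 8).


m₁ = 13, m₂ = 8, gcd = 1, so CRT applies. M = m₁·m₂ = 104
Let M₁ = M/m₁ = 8, M₂ = M/m₂ = 13
Find y₁ ≡ M₁⁻¹ (mod m₁): 8⁻¹ ≡ 5 (mod 13)
Find y₂ ≡ M₂⁻¹ (mod m₂): 13⁻¹ ≡ 5 (mod 8)
x = a₁·M₁·y₁ + a₂·M₂·y₂ = 3·8·5 + 6·13·5 = 510
Reduce mod 104: x ≡ 94
Check: 94 mod 13 = 3 ✓, 94 mod 8 = 6 ✓

x ≡ 94 (mod 104)


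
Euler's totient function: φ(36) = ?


Factor n: 36 = 2^2 × 3^2
φ(n) = n · ∏(1 - 1/p) over distinct primes p | n
φ(36) = 36 · (1 - 1/2) · (1 - 1/3) = 12

φ(36) = 12


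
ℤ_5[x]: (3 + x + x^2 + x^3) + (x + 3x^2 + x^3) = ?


Add coefficients mod 5:
x^0: 3 + 0 = 3 (mod 5)
x^1: 1 + 1 = 2 (mod 5)
x^2: 1 + 3 = 4 (mod 5)
x^3: 1 + 1 = 2 (mod 5)
Result: 3 + 2x + 4x^2 + 2x^3

f + g = 3 + 2x + 4x^2 + 2x^3


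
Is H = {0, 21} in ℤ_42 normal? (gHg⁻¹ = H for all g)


H = {0, 21} in ℤ_42
ℤ_42 is abelian; every subgroup of an abelian group is normal

Yes, normal subgroup


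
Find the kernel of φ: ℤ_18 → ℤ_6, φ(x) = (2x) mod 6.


Kernel = preimage of identity
ker(φ) = {x ∈ ℤ_18 : 2x ≡ 0 (mod 6)}. Since 6 | 18, φ is well-defined. The kernel is the cyclic subgroup ⟨3⟩ of ℤ_18 (order 6), i.e. {0, 3, 6, 9, 12, 15}

ker(φ) = {0, 3, 6, 9, 12, 15}


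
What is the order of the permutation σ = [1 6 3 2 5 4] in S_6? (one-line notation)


Cycle decomposition: (2 6 4)
Cycle lengths: 3
Order = lcm(3) = 3

ord(σ) = 3


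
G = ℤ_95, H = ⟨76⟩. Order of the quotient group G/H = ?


|⟨76⟩| = n / gcd(76, 95) = 95 / 19 = 5
H is normal (ℤ_95 is abelian).
|G/H| = |G| / |H| = 95 / 5 = 19

|G/H| = 19


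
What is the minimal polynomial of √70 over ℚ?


√70 satisfies x² - 70 = 0, irreducible over ℚ since 70 is squarefree

Minimal polynomial: x² - 70


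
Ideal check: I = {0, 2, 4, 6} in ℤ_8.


Check ideal conditions for I = {0, 2, 4, 6} in ℤ_8:
(1) I is an additive subgroup? Yes
(2) For r ∈ ℤ_8 and a ∈ I: r·a ∈ I? Yes

Yes, I is an ideal of ℤ_8


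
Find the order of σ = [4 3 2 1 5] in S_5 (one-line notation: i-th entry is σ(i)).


Cycle decomposition: (1 4) (2 3)
Cycle lengths: 2, 2
Order = lcm(2, 2) = 2

ord(σ) = 2


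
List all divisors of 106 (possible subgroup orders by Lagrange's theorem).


Lagrange's theorem: |H| divides |G|
|G| = 106
Divisors of 106: 1, 2, 53, 106

Possible subgroup orders: {1, 2, 53, 106}


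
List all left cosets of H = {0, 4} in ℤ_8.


H = {0, 4}, |H| = 2
Number of cosets = |G|/|H| = 8/2 = 4
0 + H = {0, 4}
1 + H = {1, 5}
2 + H = {2, 6}
3 + H = {3, 7}

Cosets: 0+H={0,4}; 1+H={1,5}; 2+H={2,6}; 3+H={3,7}


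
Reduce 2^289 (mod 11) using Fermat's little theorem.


Fermat's little theorem: if p is prime and gcd(a,p)=1, then a^(p-1) ≡ 1 (mod p)
p = 11 is prime, gcd(2,11) = 1
Reduce exponent: 289 mod 10 = 9
So 2^289 ≡ 2^9 (mod 11)
2^9 mod 11 = 6

2^289 ≡ 6 (mod 11)


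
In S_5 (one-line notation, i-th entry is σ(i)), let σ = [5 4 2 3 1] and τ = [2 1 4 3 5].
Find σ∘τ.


σ∘τ: apply τ first, then σ
1 →τ 2 →σ 4
2 →τ 1 →σ 5
3 →τ 4 →σ 3
4 →τ 3 →σ 2
5 →τ 5 →σ 1

σ∘τ = [4 5 3 2 1]


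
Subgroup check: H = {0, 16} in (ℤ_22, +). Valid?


Subgroup test for H = {0, 16} in (ℤ_22, +):
(1) 0 ∈ H? Yes
(2) Closure: for all a,b ∈ H, (a+b) mod 22 ∈ H? No  [counterexample: 16 + 16 = 10 ∉ H]
(3) Inverses: for all a ∈ H, -a mod 22 ∈ H? No

No, H is not a subgroup of ℤ_22


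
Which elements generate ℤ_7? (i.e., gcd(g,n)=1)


g generates ℤ_n iff gcd(g,n) = 1
Checking each g ∈ {1,...,6}:
gcd(1,7) = 1
gcd(2,7) = 1
gcd(3,7) = 1
gcd(4,7) = 1
gcd(5,7) = 1
gcd(6,7) = 1
Generators: {1, 2, 3, 4, 5, 6}
Number of generators = φ(7) = 6

Generators of ℤ_7 = {1, 2, 3, 4, 5, 6}


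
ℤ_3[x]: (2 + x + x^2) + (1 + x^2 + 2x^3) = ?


Add coefficients mod 3:
x^0: 2 + 1 = 0 (mod 3)
x^1: 1 + 0 = 1 (mod 3)
x^2: 1 + 1 = 2 (mod 3)
x^3: 0 + 2 = 2 (mod 3)
Result: x + 2x^2 + 2x^3

f + g = x + 2x^2 + 2x^3


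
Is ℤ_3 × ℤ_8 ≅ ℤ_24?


Comparing ℤ_3 × ℤ_8 and ℤ_24:
gcd(3,8) = 1, so ℤ_3 × ℤ_8 ≅ ℤ_24 (CRT)

Yes, ℤ_3 × ℤ_8 ≅ ℤ_24


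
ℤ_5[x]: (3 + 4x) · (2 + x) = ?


Expand and collect like terms; reduce coefficients mod 5:
x^0: 3·2 = 6 ≡ 1 (mod 5)
x^1: 3·1 + 4·2 = 11 ≡ 1 (mod 5)
x^2: 4·1 = 4 ≡ 4 (mod 5)
Result: 1 + x + 4x^2

f · g = 1 + x + 4x^2


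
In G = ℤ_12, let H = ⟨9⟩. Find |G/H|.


|⟨9⟩| = n / gcd(9, 12) = 12 / 3 = 4
H is normal (ℤ_12 is abelian).
|G/H| = |G| / |H| = 12 / 4 = 3

|G/H| = 3


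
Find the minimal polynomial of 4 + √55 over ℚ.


Let α = 4 + √55. Then α - 4 = √55, so (α - 4)² = 55, giving α² - 8α - 39 = 0. Degree 2 and α ∉ ℚ, so this is the minimal polynomial.

Minimal polynomial: x² - 8x - 39


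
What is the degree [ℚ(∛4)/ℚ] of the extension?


∛4 has minimal polynomial x³ - 4 (irreducible over ℚ since 4 is not a perfect cube)

[ℚ(∛4)/ℚ] = 3


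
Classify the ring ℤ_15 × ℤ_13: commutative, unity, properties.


Direct product ring; commutative with unity (1,1); but (1,0)·(0,1) = (0,0) gives zero divisors, so not an integral domain
Commutative: Yes
Integral domain: No
Has unity: Yes

ℤ_15 × ℤ_13: Commutative=Yes, Unity=Yes


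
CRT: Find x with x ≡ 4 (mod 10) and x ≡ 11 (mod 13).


m₁ = 10, m₂ = 13, gcd = 1, so CRT applies. M = m₁·m₂ = 130
Let M₁ = M/m₁ = 13, M₂ = M/m₂ = 10
Find y₁ ≡ M₁⁻¹ (mod m₁): 13⁻¹ ≡ 7 (mod 10)
Find y₂ ≡ M₂⁻¹ (mod m₂): 10⁻¹ ≡ 4 (mod 13)
x = a₁·M₁·y₁ + a₂·M₂·y₂ = 4·13·7 + 11·10·4 = 804
Reduce mod 130: x ≡ 24
Check: 24 mod 10 = 4 ✓, 24 mod 13 = 11 ✓

x ≡ 24 (mod 130)


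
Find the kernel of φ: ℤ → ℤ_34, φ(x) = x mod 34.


Kernel = preimage of identity
ker(φ) = {x ∈ ℤ : x ≡ 0 (mod 34)} = 34ℤ = {0, ±34, ±68, ...}

ker(φ) = 34ℤ


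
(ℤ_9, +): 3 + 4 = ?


Operation: addition mod 9
3 + 4 = (a + b) mod 9 with a = 3, b = 4

3 + 4 = 7


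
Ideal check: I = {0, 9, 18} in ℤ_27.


Check ideal conditions for I = {0, 9, 18} in ℤ_27:
(1) I is an additive subgroup? Yes
(2) For r ∈ ℤ_27 and a ∈ I: r·a ∈ I? Yes

Yes, I is an ideal of ℤ_27


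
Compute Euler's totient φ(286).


Factor n: 286 = 2 × 11 × 13
φ(n) = n · ∏(1 - 1/p) over distinct primes p | n
φ(286) = 286 · (1 - 1/2) · (1 - 1/11) · (1 - 1/13) = 120

φ(286) = 120


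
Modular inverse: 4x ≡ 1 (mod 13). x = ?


Use the extended Euclidean algorithm to write 1 = 4·s + 13·t; then s mod 13 is the inverse.
Euclidean algorithm:
  4 = 0·13 + 4
  13 = 3·4 + 1
  4 = 4·1 + 0
gcd(4,13) = 1
Back-substitution gives: 4·(-3) + 13·(1) = 1
So 4⁻¹ ≡ -3 ≡ 10 (mod 13)
Check: 4 × 10 = 40 ≡ 1 (mod 13) ✓

4⁻¹ ≡ 10 (mod 13)


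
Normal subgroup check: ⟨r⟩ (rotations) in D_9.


H = ⟨r⟩ (rotations) in D_9
The rotation subgroup ⟨r⟩ has index 2 in D_9, so it is normal

Yes, normal subgroup


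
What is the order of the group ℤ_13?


ℤ_n has n elements.

|ℤ_13| = 13


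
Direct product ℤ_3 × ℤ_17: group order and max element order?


|ℤ_3 × ℤ_17| = 3 × 17 = 51
Max element order = lcm(3,17) = 51
Cyclic? Yes (gcd=1)

|ℤ_3×ℤ_17| = 51, max element order = 51


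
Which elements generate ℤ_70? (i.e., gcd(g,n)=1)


g generates ℤ_n iff gcd(g,n) = 1
Prime factors of 70: 2, 5, 7
Generators are g ∈ {1,...,69} not divisible by any of these primes.
Generators: {1, 3, 9, 11, 13, 17, 19, 23, 27, 29, 31, 33, 37, 39, 41, 43, 47, 51, 53, 57, 59, 61, 67, 69}
Number of generators = φ(70) = 24

Generators of ℤ_70 = {1, 3, 9, 11, 13, 17, 19, 23, 27, 29, 31, 33, 37, 39, 41, 43, 47, 51, 53, 57, 59, 61, 67, 69}


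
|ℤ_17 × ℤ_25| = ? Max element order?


|ℤ_17 × ℤ_25| = 17 × 25 = 425
Max element order = lcm(17,25) = 425
Cyclic? Yes (gcd=1)

|ℤ_17×ℤ_25| = 425, max element order = 425


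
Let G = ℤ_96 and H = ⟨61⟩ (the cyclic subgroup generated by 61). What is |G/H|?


|⟨61⟩| = n / gcd(61, 96) = 96 / 1 = 96
H is normal (ℤ_96 is abelian).
|G/H| = |G| / |H| = 96 / 96 = 1

|G/H| = 1


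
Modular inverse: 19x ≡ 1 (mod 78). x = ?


Use the extended Euclidean algorithm to write 1 = 19·s + 78·t; then s mod 78 is the inverse.
Euclidean algorithm:
  19 = 0·78 + 19
  78 = 4·19 + 2
  19 = 9·2 + 1
  2 = 2·1 + 0
gcd(19,78) = 1
Back-substitution gives: 19·(37) + 78·(-9) = 1
So 19⁻¹ ≡ 37 ≡ 37 (mod 78)
Check: 19 × 37 = 703 ≡ 1 (mod 78) ✓

19⁻¹ ≡ 37 (mod 78)


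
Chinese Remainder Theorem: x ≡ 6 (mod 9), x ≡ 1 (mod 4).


m₁ = 9, m₂ = 4, gcd = 1, so CRT applies. M = m₁·m₂ = 36
Let M₁ = M/m₁ = 4, M₂ = M/m₂ = 9
Find y₁ ≡ M₁⁻¹ (mod m₁): 4⁻¹ ≡ 7 (mod 9)
Find y₂ ≡ M₂⁻¹ (mod m₂): 9⁻¹ ≡ 1 (mod 4)
x = a₁·M₁·y₁ + a₂·M₂·y₂ = 6·4·7 + 1·9·1 = 177
Reduce mod 36: x ≡ 33
Check: 33 mod 9 = 6 ✓, 33 mod 4 = 1 ✓

x ≡ 33 (mod 36)


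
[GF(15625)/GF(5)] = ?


GF(15625) = GF(5^6), so the extension degree is 6

[GF(15625)/GF(5)] = 6


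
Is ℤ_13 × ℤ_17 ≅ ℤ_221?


Comparing ℤ_13 × ℤ_17 and ℤ_221:
gcd(13,17) = 1, so ℤ_13 × ℤ_17 ≅ ℤ_221 (CRT)

Yes, ℤ_13 × ℤ_17 ≅ ℤ_221


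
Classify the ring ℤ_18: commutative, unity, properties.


ℤ_18 is a commutative ring with unity 1; 18 = 2×9 is composite, so 2·9 ≡ 0 gives zero divisors (not an integral domain)
Commutative: Yes
Integral domain: No
Has unity: Yes

ℤ_18: Commutative=Yes, Unity=Yes


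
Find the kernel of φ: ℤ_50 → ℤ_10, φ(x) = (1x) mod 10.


Kernel = preimage of identity
ker(φ) = {x ∈ ℤ_50 : 1x ≡ 0 (mod 10)}. Since 10 | 50, φ is well-defined. The kernel is the cyclic subgroup ⟨10⟩ of ℤ_50 (order 5), i.e. {0, 10, 20, 30, 40}

ker(φ) = {0, 10, 20, 30, 40}


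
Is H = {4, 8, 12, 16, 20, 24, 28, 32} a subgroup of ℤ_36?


Subgroup test for H = {4, 8, 12, 16, 20, 24, 28, 32} in (ℤ_36, +):
(1) 0 ∈ H? No
(2) Closure: for all a,b ∈ H, (a+b) mod 36 ∈ H? No  [counterexample: 4 + 32 = 0 ∉ H]
(3) Inverses: for all a ∈ H, -a mod 36 ∈ H? Yes

No, H is not a subgroup of ℤ_36


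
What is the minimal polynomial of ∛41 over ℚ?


∛41 satisfies x³ - 41 = 0, irreducible over ℚ (no rational root; 41 is not a perfect cube)

Minimal polynomial: x³ - 41


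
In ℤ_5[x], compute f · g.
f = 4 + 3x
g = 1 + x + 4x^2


Expand and collect like terms; reduce coefficients mod 5:
x^0: 4·1 = 4 ≡ 4 (mod 5)
x^1: 4·1 + 3·1 = 7 ≡ 2 (mod 5)
x^2: 4·4 + 3·1 = 19 ≡ 4 (mod 5)
x^3: 3·4 = 12 ≡ 2 (mod 5)
Result: 4 + 2x + 4x^2 + 2x^3

f · g = 4 + 2x + 4x^2 + 2x^3


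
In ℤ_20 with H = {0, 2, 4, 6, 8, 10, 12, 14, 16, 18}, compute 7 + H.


7 + H = {7 + h (mod 20) : h ∈ H}
7+0=7, 7+2=9, 7+4=11, 7+6=13, 7+8=15, 7+10=17, 7+12=19, 7+14=1, 7+16=3, 7+18=5
7 + H = {1, 3, 5, 7, 9, 11, 13, 15, 17, 19} = 1 + H

7 + H = {1, 3, 5, 7, 9, 11, 13, 15, 17, 19}


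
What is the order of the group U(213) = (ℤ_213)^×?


U(n) is the group of units mod n; |U(n)| = φ(n)
|U(213)| = φ(213) = 140

|U(213) = (ℤ_213)^×| = 140


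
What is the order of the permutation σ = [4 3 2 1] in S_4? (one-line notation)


Cycle decomposition: (1 4) (2 3)
Cycle lengths: 2, 2
Order = lcm(2, 2) = 2

ord(σ) = 2


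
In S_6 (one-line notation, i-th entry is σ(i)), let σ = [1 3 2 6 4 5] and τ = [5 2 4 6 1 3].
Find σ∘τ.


σ∘τ: apply τ first, then σ
1 →τ 5 →σ 4
2 →τ 2 →σ 3
3 →τ 4 →σ 6
4 →τ 6 →σ 5
5 →τ 1 →σ 1
6 →τ 3 →σ 2

σ∘τ = [4 3 6 5 1 2]


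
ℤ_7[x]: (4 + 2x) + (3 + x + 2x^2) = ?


Add coefficients mod 7:
x^0: 4 + 3 = 0 (mod 7)
x^1: 2 + 1 = 3 (mod 7)
x^2: 0 + 2 = 2 (mod 7)
Result: 3x + 2x^2

f + g = 3x + 2x^2


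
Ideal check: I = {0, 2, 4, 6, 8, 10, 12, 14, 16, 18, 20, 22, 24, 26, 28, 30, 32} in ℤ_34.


Check ideal conditions for I = {0, 2, 4, 6, 8, 10, 12, 14, 16, 18, 20, 22, 24, 26, 28, 30, 32} in ℤ_34:
(1) I is an additive subgroup? Yes
(2) For r ∈ ℤ_34 and a ∈ I: r·a ∈ I? Yes

Yes, I is an ideal of ℤ_34


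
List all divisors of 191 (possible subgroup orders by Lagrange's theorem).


Lagrange's theorem: |H| divides |G|
|G| = 191
Divisors of 191: 1, 191

Possible subgroup orders: {1, 191}


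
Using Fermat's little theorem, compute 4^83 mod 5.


Fermat's little theorem: if p is prime and gcd(a,p)=1, then a^(p-1) ≡ 1 (mod p)
p = 5 is prime, gcd(4,5) = 1
Reduce exponent: 83 mod 4 = 3
So 4^83 ≡ 4^3 (mod 5)
4^3 mod 5 = 4

4^83 ≡ 4 (mod 5)


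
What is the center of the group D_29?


Z(G) = {g ∈ G | gx = xg for all x ∈ G}
For odd n, Z(D_n) = {e}: no nontrivial rotation commutes with all reflections

Z(D_29) = {e}


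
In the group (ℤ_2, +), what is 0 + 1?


Operation: addition mod 2
0 + 1 = (a + b) mod 2 with a = 0, b = 1

0 + 1 = 1


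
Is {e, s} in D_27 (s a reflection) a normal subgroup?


H = {e, s} in D_27 (s a reflection)
r·s·r⁻¹ = sr⁻² ≠ s for n ≥ 3, so {e, s} is not closed under conjugation

No, not a normal subgroup


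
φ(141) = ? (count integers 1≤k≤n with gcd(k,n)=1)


Factor n: 141 = 3 × 47
φ(n) = n · ∏(1 - 1/p) over distinct primes p | n
φ(141) = 141 · (1 - 1/3) · (1 - 1/47) = 92

φ(141) = 92


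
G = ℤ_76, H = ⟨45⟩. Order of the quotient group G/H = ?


|⟨45⟩| = n / gcd(45, 76) = 76 / 1 = 76
H is normal (ℤ_76 is abelian).
|G/H| = |G| / |H| = 76 / 76 = 1

|G/H| = 1


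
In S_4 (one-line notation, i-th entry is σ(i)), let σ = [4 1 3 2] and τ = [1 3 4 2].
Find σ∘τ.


σ∘τ: apply τ first, then σ
1 →τ 1 →σ 4
2 →τ 3 →σ 3
3 →τ 4 →σ 2
4 →τ 2 →σ 1

σ∘τ = [4 3 2 1]


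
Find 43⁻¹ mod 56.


Use the extended Euclidean algorithm to write 1 = 43·s + 56·t; then s mod 56 is the inverse.
Euclidean algorithm:
  43 = 0·56 + 43
  56 = 1·43 + 13
  43 = 3·13 + 4
  13 = 3·4 + 1
  4 = 4·1 + 0
gcd(43,56) = 1
Back-substitution gives: 43·(-13) + 56·(10) = 1
So 43⁻¹ ≡ -13 ≡ 43 (mod 56)
Check: 43 × 43 = 1849 ≡ 1 (mod 56) ✓

43⁻¹ ≡ 43 (mod 56)


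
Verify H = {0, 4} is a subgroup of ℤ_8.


Subgroup test for H = {0, 4} in (ℤ_8, +):
(1) 0 ∈ H? Yes
(2) Closure: for all a,b ∈ H, (a+b) mod 8 ∈ H? Yes
(3) Inverses: for all a ∈ H, -a mod 8 ∈ H? Yes

Yes, H is a subgroup of ℤ_8


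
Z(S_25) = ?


Z(G) = {g ∈ G | gx = xg for all x ∈ G}
S_n is non-abelian for n ≥ 3; Z(S_25) is trivial

Z(S_25) = {e}


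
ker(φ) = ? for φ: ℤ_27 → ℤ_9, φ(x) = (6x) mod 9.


Kernel = preimage of identity
ker(φ) = {x ∈ ℤ_27 : 6x ≡ 0 (mod 9)}. Since 9 | 27, φ is well-defined. The kernel is the cyclic subgroup ⟨3⟩ of ℤ_27 (order 9), i.e. {0, 3, 6, 9, 12, 15, 18, 21, 24}

ker(φ) = {0, 3, 6, 9, 12, 15, 18, 21, 24}


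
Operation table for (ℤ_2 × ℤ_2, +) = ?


Elements: {(0,0), (0,1), (1,0), (1,1)}
Operation: componentwise addition mod (2, 2)
Entry (a, b) = ((a₁+b₁) mod 2, (a₂+b₂) mod 2)

Cayley table:
      | (0,0) | (0,1) | (1,0) | (1,1)
(0,0) | (0,0) | (0,1) | (1,0) | (1,1)
(0,1) | (0,1) | (0,0) | (1,1) | (1,0)
(1,0) | (1,0) | (1,1) | (0,0) | (0,1)
(1,1) | (1,1) | (1,0) | (0,1) | (0,0)


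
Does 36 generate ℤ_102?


g generates ℤ_n iff gcd(g, n) = 1
gcd(36, 102) = 6
Since gcd = 6 ≠ 1, ⟨36⟩ has order 17 < 102, so 36 is not a generator.

No, 36 does not generate ℤ_102


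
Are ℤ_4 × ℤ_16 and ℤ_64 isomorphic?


Comparing ℤ_4 × ℤ_16 and ℤ_64:
gcd(4,16) = 4 ≠ 1. Max element order in ℤ_4×ℤ_16 is lcm(4,16) = 16 < 64, so it has no element of order 64

No, ℤ_4 × ℤ_16 ≇ ℤ_64


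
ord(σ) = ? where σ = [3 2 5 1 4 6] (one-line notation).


Cycle decomposition: (1 3 5 4)
Cycle lengths: 4
Order = lcm(4) = 4

ord(σ) = 4


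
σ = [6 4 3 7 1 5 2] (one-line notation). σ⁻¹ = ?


To find σ⁻¹, swap domain and range:
σ(1) = 6 → σ⁻¹(6) = 1
σ(2) = 4 → σ⁻¹(4) = 2
σ(3) = 3 → σ⁻¹(3) = 3
σ(4) = 7 → σ⁻¹(7) = 4
σ(5) = 1 → σ⁻¹(1) = 5
σ(6) = 5 → σ⁻¹(5) = 6
σ(7) = 2 → σ⁻¹(2) = 7

σ⁻¹ = [5 7 3 2 6 1 4]


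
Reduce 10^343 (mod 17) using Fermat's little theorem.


Fermat's little theorem: if p is prime and gcd(a,p)=1, then a^(p-1) ≡ 1 (mod p)
p = 17 is prime, gcd(10,17) = 1
Reduce exponent: 343 mod 16 = 7
So 10^343 ≡ 10^7 (mod 17)
10^7 mod 17 = 5

10^343 ≡ 5 (mod 17)


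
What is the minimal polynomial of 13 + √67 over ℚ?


Let α = 13 + √67. Then α - 13 = √67, so (α - 13)² = 67, giving α² - 26α + 102 = 0. Degree 2 and α ∉ ℚ, so this is the minimal polynomial.

Minimal polynomial: x² - 26x + 102


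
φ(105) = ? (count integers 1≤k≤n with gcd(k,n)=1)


Factor n: 105 = 3 × 5 × 7
φ(n) = n · ∏(1 - 1/p) over distinct primes p | n
φ(105) = 105 · (1 - 1/3) · (1 - 1/5) · (1 - 1/7) = 48

φ(105) = 48


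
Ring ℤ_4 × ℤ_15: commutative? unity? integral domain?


Direct product ring; commutative with unity (1,1); but (1,0)·(0,1) = (0,0) gives zero divisors, so not an integral domain
Commutative: Yes
Integral domain: No
Has unity: Yes

ℤ_4 × ℤ_15: Commutative=Yes, Unity=Yes


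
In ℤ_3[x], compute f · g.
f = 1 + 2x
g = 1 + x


Expand and collect like terms; reduce coefficients mod 3:
x^0: 1·1 = 1 ≡ 1 (mod 3)
x^1: 1·1 + 2·1 = 3 ≡ 0 (mod 3)
x^2: 2·1 = 2 ≡ 2 (mod 3)
Result: 1 + 2x^2

f · g = 1 + 2x^2


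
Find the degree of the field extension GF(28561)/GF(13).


GF(28561) = GF(13^4), so the extension degree is 4

[GF(28561)/GF(13)] = 4


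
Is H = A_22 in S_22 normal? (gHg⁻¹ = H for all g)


H = A_22 in S_22
A_22 has index 2 in S_22, and every subgroup of index 2 is normal

Yes, normal subgroup


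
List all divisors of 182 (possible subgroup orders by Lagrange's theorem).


Lagrange's theorem: |H| divides |G|
|G| = 182
Divisors of 182: 1, 2, 7, 13, 14, 26, 91, 182

Possible subgroup orders: {1, 2, 7, 13, 14, 26, 91, 182}


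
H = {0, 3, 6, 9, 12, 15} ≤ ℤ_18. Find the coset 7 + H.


7 + H = {7 + h (mod 18) : h ∈ H}
7+0=7, 7+3=10, 7+6=13, 7+9=16, 7+12=1, 7+15=4
7 + H = {1, 4, 7, 10, 13, 16} = 1 + H

7 + H = {1, 4, 7, 10, 13, 16}


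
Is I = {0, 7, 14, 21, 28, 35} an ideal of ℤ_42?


Check ideal conditions for I = {0, 7, 14, 21, 28, 35} in ℤ_42:
(1) I is an additive subgroup? Yes
(2) For r ∈ ℤ_42 and a ∈ I: r·a ∈ I? Yes

Yes, I is an ideal of ℤ_42


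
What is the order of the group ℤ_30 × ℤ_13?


|A × B| = |A| · |B|
|ℤ_30 × ℤ_13| = 30 × 13 = 390

|ℤ_30 × ℤ_13| = 390


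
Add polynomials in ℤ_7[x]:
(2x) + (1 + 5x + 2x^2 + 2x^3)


Add coefficients mod 7:
x^0: 0 + 1 = 1 (mod 7)
x^1: 2 + 5 = 0 (mod 7)
x^2: 0 + 2 = 2 (mod 7)
x^3: 0 + 2 = 2 (mod 7)
Result: 1 + 2x^2 + 2x^3

f + g = 1 + 2x^2 + 2x^3


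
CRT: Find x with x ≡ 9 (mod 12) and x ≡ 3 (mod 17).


m₁ = 12, m₂ = 17, gcd = 1, so CRT applies. M = m₁·m₂ = 204
Let M₁ = M/m₁ = 17, M₂ = M/m₂ = 12
Find y₁ ≡ M₁⁻¹ (mod m₁): 17⁻¹ ≡ 5 (mod 12)
Find y₂ ≡ M₂⁻¹ (mod m₂): 12⁻¹ ≡ 10 (mod 17)
x = a₁·M₁·y₁ + a₂·M₂·y₂ = 9·17·5 + 3·12·10 = 1125
Reduce mod 204: x ≡ 105
Check: 105 mod 12 = 9 ✓, 105 mod 17 = 3 ✓

x ≡ 105 (mod 204)


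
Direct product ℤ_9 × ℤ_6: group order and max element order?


|ℤ_9 × ℤ_6| = 9 × 6 = 54
Max element order = lcm(9,6) = 18
Cyclic? No (gcd=3)

|ℤ_9×ℤ_6| = 54, max element order = 18


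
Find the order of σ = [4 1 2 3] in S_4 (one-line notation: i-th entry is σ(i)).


Cycle decomposition: (1 4 3 2)
Cycle lengths: 4
Order = lcm(4) = 4

ord(σ) = 4


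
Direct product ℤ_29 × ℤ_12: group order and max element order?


|ℤ_29 × ℤ_12| = 29 × 12 = 348
Max element order = lcm(29,12) = 348
Cyclic? Yes (gcd=1)

|ℤ_29×ℤ_12| = 348, max element order = 348


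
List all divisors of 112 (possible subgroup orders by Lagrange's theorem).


Lagrange's theorem: |H| divides |G|
|G| = 112
Divisors of 112: 1, 2, 4, 7, 8, 14, 16, 28, 56, 112

Possible subgroup orders: {1, 2, 4, 7, 8, 14, 16, 28, 56, 112}


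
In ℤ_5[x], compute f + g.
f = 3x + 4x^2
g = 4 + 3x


Add coefficients mod 5:
x^0: 0 + 4 = 4 (mod 5)
x^1: 3 + 3 = 1 (mod 5)
x^2: 4 + 0 = 4 (mod 5)
Result: 4 + x + 4x^2

f + g = 4 + x + 4x^2


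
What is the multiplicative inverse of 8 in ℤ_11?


Use the extended Euclidean algorithm to write 1 = 8·s + 11·t; then s mod 11 is the inverse.
Euclidean algorithm:
  8 = 0·11 + 8
  11 = 1·8 + 3
  8 = 2·3 + 2
  3 = 1·2 + 1
  2 = 2·1 + 0
gcd(8,11) = 1
Back-substitution gives: 8·(-4) + 11·(3) = 1
So 8⁻¹ ≡ -4 ≡ 7 (mod 11)
Check: 8 × 7 = 56 ≡ 1 (mod 11) ✓

8⁻¹ ≡ 7 (mod 11)


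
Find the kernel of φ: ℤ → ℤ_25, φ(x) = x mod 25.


Kernel = preimage of identity
ker(φ) = {x ∈ ℤ : x ≡ 0 (mod 25)} = 25ℤ = {0, ±25, ±50, ...}

ker(φ) = 25ℤ


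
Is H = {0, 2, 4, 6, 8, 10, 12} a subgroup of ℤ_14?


Subgroup test for H = {0, 2, 4, 6, 8, 10, 12} in (ℤ_14, +):
(1) 0 ∈ H? Yes
(2) Closure: for all a,b ∈ H, (a+b) mod 14 ∈ H? Yes
(3) Inverses: for all a ∈ H, -a mod 14 ∈ H? Yes

Yes, H is a subgroup of ℤ_14


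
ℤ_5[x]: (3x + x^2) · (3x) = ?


Expand and collect like terms; reduce coefficients mod 5:
x^0: 0·0 = 0 ≡ 0 (mod 5)
x^1: 0·3 + 3·0 = 0 ≡ 0 (mod 5)
x^2: 3·3 + 1·0 = 9 ≡ 4 (mod 5)
x^3: 1·3 = 3 ≡ 3 (mod 5)
Result: 4x^2 + 3x^3

f · g = 4x^2 + 3x^3


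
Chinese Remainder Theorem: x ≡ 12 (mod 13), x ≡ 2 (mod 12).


m₁ = 13, m₂ = 12, gcd = 1, so CRT applies. M = m₁·m₂ = 156
Let M₁ = M/m₁ = 12, M₂ = M/m₂ = 13
Find y₁ ≡ M₁⁻¹ (mod m₁): 12⁻¹ ≡ 12 (mod 13)
Find y₂ ≡ M₂⁻¹ (mod m₂): 13⁻¹ ≡ 1 (mod 12)
x = a₁·M₁·y₁ + a₂·M₂·y₂ = 12·12·12 + 2·13·1 = 1754
Reduce mod 156: x ≡ 38
Check: 38 mod 13 = 12 ✓, 38 mod 12 = 2 ✓

x ≡ 38 (mod 156)


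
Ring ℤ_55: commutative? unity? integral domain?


ℤ_55 is a commutative ring with unity 1; 55 = 5×11 is composite, so 5·11 ≡ 0 gives zero divisors (not an integral domain)
Commutative: Yes
Integral domain: No
Has unity: Yes

ℤ_55: Commutative=Yes, Unity=Yes


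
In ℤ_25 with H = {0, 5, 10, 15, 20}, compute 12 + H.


12 + H = {12 + h (mod 25) : h ∈ H}
12+0=12, 12+5=17, 12+10=22, 12+15=2, 12+20=7
12 + H = {2, 7, 12, 17, 22} = 2 + H

12 + H = {2, 7, 12, 17, 22}


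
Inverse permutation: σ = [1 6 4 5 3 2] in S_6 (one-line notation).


To find σ⁻¹, swap domain and range:
σ(1) = 1 → σ⁻¹(1) = 1
σ(2) = 6 → σ⁻¹(6) = 2
σ(3) = 4 → σ⁻¹(4) = 3
σ(4) = 5 → σ⁻¹(5) = 4
σ(5) = 3 → σ⁻¹(3) = 5
σ(6) = 2 → σ⁻¹(2) = 6

σ⁻¹ = [1 6 5 3 4 2]


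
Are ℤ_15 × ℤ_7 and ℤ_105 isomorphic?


Comparing ℤ_15 × ℤ_7 and ℤ_105:
gcd(15,7) = 1, so ℤ_15 × ℤ_7 ≅ ℤ_105 (CRT)

Yes, ℤ_15 × ℤ_7 ≅ ℤ_105


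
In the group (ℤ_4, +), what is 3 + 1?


Operation: addition mod 4
3 + 1 = (a + b) mod 4 with a = 3, b = 1

3 + 1 = 0


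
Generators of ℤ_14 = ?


g generates ℤ_n iff gcd(g,n) = 1
Checking each g ∈ {1,...,13}:
gcd(1,14) = 1
gcd(2,14) = 2
gcd(3,14) = 1
gcd(4,14) = 2
gcd(5,14) = 1
gcd(6,14) = 2
gcd(7,14) = 7
gcd(8,14) = 2
gcd(9,14) = 1
gcd(10,14) = 2
gcd(11,14) = 1
gcd(12,14) = 2
gcd(13,14) = 1
Generators: {1, 3, 5, 9, 11, 13}
Number of generators = φ(14) = 6

Generators of ℤ_14 = {1, 3, 5, 9, 11, 13}


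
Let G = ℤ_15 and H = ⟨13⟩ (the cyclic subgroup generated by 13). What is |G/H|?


|⟨13⟩| = n / gcd(13, 15) = 15 / 1 = 15
H is normal (ℤ_15 is abelian).
|G/H| = |G| / |H| = 15 / 15 = 1

|G/H| = 1


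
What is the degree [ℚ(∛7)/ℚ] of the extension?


∛7 has minimal polynomial x³ - 7 (irreducible over ℚ since 7 is not a perfect cube)

[ℚ(∛7)/ℚ] = 3


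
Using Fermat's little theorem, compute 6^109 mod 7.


Fermat's little theorem: if p is prime and gcd(a,p)=1, then a^(p-1) ≡ 1 (mod p)
p = 7 is prime, gcd(6,7) = 1
Reduce exponent: 109 mod 6 = 1
So 6^109 ≡ 6^1 (mod 7)
6^1 mod 7 = 6

6^109 ≡ 6 (mod 7)


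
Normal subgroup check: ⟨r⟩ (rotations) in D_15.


H = ⟨r⟩ (rotations) in D_15
The rotation subgroup ⟨r⟩ has index 2 in D_15, so it is normal

Yes, normal subgroup


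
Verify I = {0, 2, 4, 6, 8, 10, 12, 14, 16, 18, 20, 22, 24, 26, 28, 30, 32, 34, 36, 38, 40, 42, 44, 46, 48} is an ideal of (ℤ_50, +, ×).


Check ideal conditions for I = {0, 2, 4, 6, 8, 10, 12, 14, 16, 18, 20, 22, 24, 26, 28, 30, 32, 34, 36, 38, 40, 42, 44, 46, 48} in ℤ_50:
(1) I is an additive subgroup? Yes
(2) For r ∈ ℤ_50 and a ∈ I: r·a ∈ I? Yes

Yes, I is an ideal of ℤ_50
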